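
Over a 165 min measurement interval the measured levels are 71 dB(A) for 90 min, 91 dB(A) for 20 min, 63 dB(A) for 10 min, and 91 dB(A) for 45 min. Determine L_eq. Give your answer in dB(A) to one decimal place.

87.0 dB(A)

Weight each interval's intensity by its duration and average over T = 165 min:
Σ tᵢ·10^(Lᵢ/10) = 90·10^(71/10) + 20·10^(91/10) + 10·10^(63/10) + 45·10^(91/10) = 8.298e+10.
L_eq = 10·log₁₀(8.298e+10/165) = 87.02 dB(A).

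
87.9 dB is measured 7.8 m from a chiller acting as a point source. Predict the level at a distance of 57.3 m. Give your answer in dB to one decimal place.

70.6 dB

Point-source attenuation: ΔL = 20·log₁₀(r₂/r₁) = 20·log₁₀(57.3/7.8) = 17.321 dB.
L₂ = 87.9 − 20·log₁₀(57.3/7.8) = 87.9 − 17.321 = 70.58 dB.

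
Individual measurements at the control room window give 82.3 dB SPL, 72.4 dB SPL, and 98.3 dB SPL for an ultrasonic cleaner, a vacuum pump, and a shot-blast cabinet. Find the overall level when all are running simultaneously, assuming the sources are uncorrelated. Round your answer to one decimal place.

For uncorrelated sources the intensities add, so convert each level to linear form, sum, and take 10·log₁₀ of the total.
Σ 10^(L/10) = 10^(82.3/10) + 10^(72.4/10) + 10^(98.3/10) = 6.948e+09.
L_total = 10·log₁₀(6.948e+09) = 98.42 dB SPL.

98.4 dB SPL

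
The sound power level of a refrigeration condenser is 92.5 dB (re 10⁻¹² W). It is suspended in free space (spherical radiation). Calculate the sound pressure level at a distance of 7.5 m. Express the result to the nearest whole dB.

64 dB

L_p = L_w − 10·log₁₀(4π·r²) with r = 7.5 m.
4π·r² = 706.9 m², 10·log₁₀ of that is 28.493 dB.
L_p = 92.5 − 28.493 = 64.01 dB.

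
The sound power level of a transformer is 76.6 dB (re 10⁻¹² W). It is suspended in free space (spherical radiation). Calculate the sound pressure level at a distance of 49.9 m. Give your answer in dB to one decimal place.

The power spreads over a sphere of area 4π·r², so L_p = L_w − 10·log₁₀(4π·r²).
4π·r² = 3.129e+04 m², 10·log₁₀ of that is 44.954 dB.
L_p = 76.6 − 44.954 = 31.65 dB.

31.6 dB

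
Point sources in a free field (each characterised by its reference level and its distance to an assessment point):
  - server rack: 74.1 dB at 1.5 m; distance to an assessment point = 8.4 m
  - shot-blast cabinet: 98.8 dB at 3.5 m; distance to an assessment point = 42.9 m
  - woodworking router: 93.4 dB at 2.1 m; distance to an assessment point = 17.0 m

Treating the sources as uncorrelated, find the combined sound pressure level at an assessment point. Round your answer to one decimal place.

79.3 dB

Apply inverse-square spreading to bring every level to the receiver, then sum 10^(L/10).
server rack: 74.1 − 20·log₁₀(8.4/1.5) = 74.1 − 14.96 = 59.14 dB.
shot-blast cabinet: 98.8 − 20·log₁₀(42.9/3.5) = 98.8 − 21.77 = 77.03 dB.
woodworking router: 93.4 − 20·log₁₀(17.0/2.1) = 93.4 − 18.16 = 75.24 dB.
Σ 10^(L/10) = 8.470e+07 → L_total = 10·log₁₀(8.470e+07) = 79.28 dB.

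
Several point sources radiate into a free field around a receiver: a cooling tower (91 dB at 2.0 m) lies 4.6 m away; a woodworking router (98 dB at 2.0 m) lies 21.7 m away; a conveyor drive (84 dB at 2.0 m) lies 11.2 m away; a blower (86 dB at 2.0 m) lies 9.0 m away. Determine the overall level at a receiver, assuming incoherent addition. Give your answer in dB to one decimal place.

85.0 dB

Propagate each source to the receiver with L = L_ref − 20·log₁₀(r/r_ref), then add intensities.
cooling tower: 91 − 20·log₁₀(4.6/2.0) = 91 − 7.23 = 83.77 dB.
woodworking router: 98 − 20·log₁₀(21.7/2.0) = 98 − 20.71 = 77.29 dB.
conveyor drive: 84 − 20·log₁₀(11.2/2.0) = 84 − 14.96 = 69.04 dB.
blower: 86 − 20·log₁₀(9.0/2.0) = 86 − 13.06 = 72.94 dB.
Σ 10^(L/10) = 3.192e+08 → L_total = 10·log₁₀(3.192e+08) = 85.04 dB.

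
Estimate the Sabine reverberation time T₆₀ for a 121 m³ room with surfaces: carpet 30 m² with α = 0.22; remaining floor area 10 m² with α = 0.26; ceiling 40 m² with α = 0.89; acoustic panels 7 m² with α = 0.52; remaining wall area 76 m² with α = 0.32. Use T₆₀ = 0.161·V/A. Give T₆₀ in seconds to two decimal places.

Summing Sᵢαᵢ: 30·0.22 + 10·0.26 + 40·0.89 + 7·0.52 + 76·0.32 = 72.76 m².
T₆₀ = 0.161·V/A = 0.161·121/72.76 = 0.268 s.

0.27 s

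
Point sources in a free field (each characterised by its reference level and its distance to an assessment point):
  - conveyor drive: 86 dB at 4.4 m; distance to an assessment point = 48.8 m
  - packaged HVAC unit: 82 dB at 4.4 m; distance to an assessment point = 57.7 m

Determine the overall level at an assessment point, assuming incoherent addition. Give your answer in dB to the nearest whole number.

66 dB

Propagate each source to the receiver with L = L_ref − 20·log₁₀(r/r_ref), then add intensities.
conveyor drive: 86 − 20·log₁₀(48.8/4.4) = 86 − 20.90 = 65.10 dB.
packaged HVAC unit: 82 − 20·log₁₀(57.7/4.4) = 82 − 22.35 = 59.65 dB.
Σ 10^(L/10) = 4.158e+06 → L_total = 10·log₁₀(4.158e+06) = 66.19 dB.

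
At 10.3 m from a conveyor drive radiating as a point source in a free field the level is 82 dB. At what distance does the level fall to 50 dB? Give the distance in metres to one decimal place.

410.1 m

The 32.0 dB drop corresponds to a distance ratio of 10^(32.0/20) for a point source.
r₂ = 10.3·10^((82−50)/20) = 10.3·10^(32.0/20) = 410.05 m.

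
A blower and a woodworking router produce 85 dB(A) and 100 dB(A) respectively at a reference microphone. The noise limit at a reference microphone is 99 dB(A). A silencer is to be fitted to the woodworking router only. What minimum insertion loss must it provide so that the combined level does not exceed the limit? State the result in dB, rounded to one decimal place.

Everything except the woodworking router sums to 10^(85/10) = 3.162e+08 in linear terms, 85.00 dB(A).
The limit corresponds to 10^(99/10) = 7.943e+09; subtracting the fixed part leaves 7.627e+09 for the woodworking router, i.e. 98.82 dB(A).
So the woodworking router must be reduced from 100 to 98.82 dB(A): IL = 1.18 dB.

1.2 dB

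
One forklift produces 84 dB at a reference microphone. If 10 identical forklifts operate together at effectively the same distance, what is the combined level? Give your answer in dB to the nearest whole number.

94 dB

N identical incoherent sources raise the level by 10·log₁₀ N.
L_total = 84 + 10·log₁₀(10) = 84 + 10.000 = 94.00 dB.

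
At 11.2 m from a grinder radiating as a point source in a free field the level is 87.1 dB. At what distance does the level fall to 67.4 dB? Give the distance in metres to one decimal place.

For a point source L₁ − L₂ = 20·log₁₀(r₂/r₁), so r₂ = r₁·10^((L₁−L₂)/20).
r₂ = 11.2·10^((87.1−67.4)/20) = 11.2·10^(19.7/20) = 108.20 m.

108.2 m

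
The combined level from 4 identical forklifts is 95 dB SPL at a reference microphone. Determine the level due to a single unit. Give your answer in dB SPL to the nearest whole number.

For N identical incoherent sources L_total = L₁ + 10·log₁₀ N, so L₁ = 95 − 10·log₁₀(4) = 95 − 6.021.

89 dB SPL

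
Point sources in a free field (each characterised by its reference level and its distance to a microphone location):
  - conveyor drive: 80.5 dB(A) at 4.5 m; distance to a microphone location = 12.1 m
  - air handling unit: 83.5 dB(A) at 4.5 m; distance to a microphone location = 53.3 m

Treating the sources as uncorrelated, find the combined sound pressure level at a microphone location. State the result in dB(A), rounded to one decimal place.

Propagate each source to the receiver with L = L_ref − 20·log₁₀(r/r_ref), then add intensities.
conveyor drive: 80.5 − 20·log₁₀(12.1/4.5) = 80.5 − 8.59 = 71.91 dB(A).
air handling unit: 83.5 − 20·log₁₀(53.3/4.5) = 83.5 − 21.47 = 62.03 dB(A).
Σ 10^(L/10) = 1.711e+07 → L_total = 10·log₁₀(1.711e+07) = 72.33 dB(A).

72.3 dB(A)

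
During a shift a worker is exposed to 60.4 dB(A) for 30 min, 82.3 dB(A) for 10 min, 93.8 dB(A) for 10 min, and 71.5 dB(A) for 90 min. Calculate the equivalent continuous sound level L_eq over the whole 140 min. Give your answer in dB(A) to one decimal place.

82.9 dB(A)

The energy average is taken in the linear domain: L_eq = 10·log₁₀[(Σ tᵢ·10^(Lᵢ/10))/T], T = 140 min.
Σ tᵢ·10^(Lᵢ/10) = 30·10^(60.4/10) + 10·10^(82.3/10) + 10·10^(93.8/10) + 90·10^(71.5/10) = 2.699e+10.
L_eq = 10·log₁₀(2.699e+10/140) = 82.85 dB(A).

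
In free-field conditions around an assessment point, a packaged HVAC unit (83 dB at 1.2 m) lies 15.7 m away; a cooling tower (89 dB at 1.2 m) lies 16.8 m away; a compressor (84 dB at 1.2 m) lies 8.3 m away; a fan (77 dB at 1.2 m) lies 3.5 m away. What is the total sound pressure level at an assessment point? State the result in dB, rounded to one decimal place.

Propagate each source to the receiver with L = L_ref − 20·log₁₀(r/r_ref), then add intensities.
packaged HVAC unit: 83 − 20·log₁₀(15.7/1.2) = 83 − 22.33 = 60.67 dB.
cooling tower: 89 − 20·log₁₀(16.8/1.2) = 89 − 22.92 = 66.08 dB.
compressor: 84 − 20·log₁₀(8.3/1.2) = 84 − 16.80 = 67.20 dB.
fan: 77 − 20·log₁₀(3.5/1.2) = 77 − 9.30 = 67.70 dB.
Σ 10^(L/10) = 1.636e+07 → L_total = 10·log₁₀(1.636e+07) = 72.14 dB.

72.1 dB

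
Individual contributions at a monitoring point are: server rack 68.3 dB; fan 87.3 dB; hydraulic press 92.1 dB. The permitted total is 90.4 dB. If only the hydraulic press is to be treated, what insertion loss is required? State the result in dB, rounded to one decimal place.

4.7 dB

Everything except the hydraulic press sums to 10^(68.3/10) + 10^(87.3/10) = 5.438e+08 in linear terms, 87.35 dB.
The limit corresponds to 10^(90.4/10) = 1.096e+09; subtracting the fixed part leaves 5.527e+08 for the hydraulic press, i.e. 87.42 dB.
Required insertion loss = 92.1 − 87.42 = 4.68 dB.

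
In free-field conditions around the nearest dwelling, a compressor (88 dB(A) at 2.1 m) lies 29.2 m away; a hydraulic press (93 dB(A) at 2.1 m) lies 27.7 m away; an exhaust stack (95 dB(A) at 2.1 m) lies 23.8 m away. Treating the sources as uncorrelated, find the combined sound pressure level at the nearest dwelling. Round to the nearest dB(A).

Apply inverse-square spreading to bring every level to the receiver, then sum 10^(L/10).
compressor: 88 − 20·log₁₀(29.2/2.1) = 88 − 22.86 = 65.14 dB(A).
hydraulic press: 93 − 20·log₁₀(27.7/2.1) = 93 − 22.41 = 70.59 dB(A).
exhaust stack: 95 − 20·log₁₀(23.8/2.1) = 95 − 21.09 = 73.91 dB(A).
Σ 10^(L/10) = 3.935e+07 → L_total = 10·log₁₀(3.935e+07) = 75.95 dB(A).

76 dB(A)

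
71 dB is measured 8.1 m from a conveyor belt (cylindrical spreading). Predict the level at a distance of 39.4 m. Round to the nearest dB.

64 dB

Cylindrical spreading from a line source gives a 10·log₁₀(r₂/r₁) drop.
L₂ = 71 − 10·log₁₀(39.4/8.1) = 71 − 6.870 = 64.13 dB.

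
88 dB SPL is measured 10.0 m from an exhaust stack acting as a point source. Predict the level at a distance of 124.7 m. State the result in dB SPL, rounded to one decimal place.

66.1 dB SPL

Spherical spreading from a point source gives a 20·log₁₀(r₂/r₁) drop.
L₂ = 88 − 20·log₁₀(124.7/10.0) = 88 − 21.917 = 66.08 dB SPL.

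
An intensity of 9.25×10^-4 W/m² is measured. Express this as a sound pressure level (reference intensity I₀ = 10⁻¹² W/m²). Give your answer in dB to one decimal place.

Dividing by I₀ shifts the exponent by 12: I/I₀ = 9.25×10^8.
L = 10·(0.9661 + 8) = 89.66 dB.

89.7 dB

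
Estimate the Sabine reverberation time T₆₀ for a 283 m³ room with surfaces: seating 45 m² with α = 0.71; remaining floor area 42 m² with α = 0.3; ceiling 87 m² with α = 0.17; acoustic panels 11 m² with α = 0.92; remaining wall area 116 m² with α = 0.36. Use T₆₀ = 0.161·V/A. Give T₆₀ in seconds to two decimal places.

A = Σ Sᵢαᵢ = 45·0.71 + 42·0.3 + 87·0.17 + 11·0.92 + 116·0.36 = 111.22 m².
T₆₀ = 0.161·V/A = 0.161·283/111.22 = 0.410 s.

0.41 s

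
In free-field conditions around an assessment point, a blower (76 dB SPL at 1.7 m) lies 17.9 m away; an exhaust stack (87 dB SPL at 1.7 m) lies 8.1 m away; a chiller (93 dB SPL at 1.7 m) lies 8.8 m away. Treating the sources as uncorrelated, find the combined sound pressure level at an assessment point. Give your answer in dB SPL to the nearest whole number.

80 dB SPL

Propagate each source to the receiver with L = L_ref − 20·log₁₀(r/r_ref), then add intensities.
blower: 76 − 20·log₁₀(17.9/1.7) = 76 − 20.45 = 55.55 dB SPL.
exhaust stack: 87 − 20·log₁₀(8.1/1.7) = 87 − 13.56 = 73.44 dB SPL.
chiller: 93 − 20·log₁₀(8.8/1.7) = 93 − 14.28 = 78.72 dB SPL.
Σ 10^(L/10) = 9.690e+07 → L_total = 10·log₁₀(9.690e+07) = 79.86 dB SPL.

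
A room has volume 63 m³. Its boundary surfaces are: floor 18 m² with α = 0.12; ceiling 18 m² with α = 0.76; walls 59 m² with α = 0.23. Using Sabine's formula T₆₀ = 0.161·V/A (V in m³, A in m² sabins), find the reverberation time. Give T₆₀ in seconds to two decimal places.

0.34 s

Summing Sᵢαᵢ: 18·0.12 + 18·0.76 + 59·0.23 = 29.41 m².
T₆₀ = 0.161·V/A = 0.161·63/29.41 = 0.345 s.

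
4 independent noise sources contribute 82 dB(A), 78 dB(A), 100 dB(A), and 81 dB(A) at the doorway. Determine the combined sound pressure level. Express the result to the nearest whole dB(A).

For uncorrelated sources the intensities add, so convert each level to linear form, sum, and take 10·log₁₀ of the total.
Σ 10^(L/10) = 10^(82/10) + 10^(78/10) + 10^(100/10) + 10^(81/10) = 1.035e+10.
L_total = 10·log₁₀(1.035e+10) = 100.15 dB(A).

100 dB(A)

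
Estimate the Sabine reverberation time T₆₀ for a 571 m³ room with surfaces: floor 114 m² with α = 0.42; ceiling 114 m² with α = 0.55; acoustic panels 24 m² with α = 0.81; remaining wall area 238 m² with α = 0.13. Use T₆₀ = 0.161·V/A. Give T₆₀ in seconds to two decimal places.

Summing Sᵢαᵢ: 114·0.42 + 114·0.55 + 24·0.81 + 238·0.13 = 160.96 m².
T₆₀ = 0.161 × 571 / 160.96 = 0.571 s.

0.57 s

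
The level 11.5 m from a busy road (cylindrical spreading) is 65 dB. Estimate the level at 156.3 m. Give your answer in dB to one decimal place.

Line-source attenuation: ΔL = 10·log₁₀(r₂/r₁) = 10·log₁₀(156.3/11.5) = 11.333 dB.
L₂ = 65 − 10·log₁₀(156.3/11.5) = 65 − 11.333 = 53.67 dB.

53.7 dB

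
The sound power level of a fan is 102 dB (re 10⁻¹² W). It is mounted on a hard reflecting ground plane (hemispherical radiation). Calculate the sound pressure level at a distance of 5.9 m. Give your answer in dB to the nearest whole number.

The power spreads over a hemisphere of area 2π·r², so L_p = L_w − 10·log₁₀(2π·r²).
2π·r² = 218.7 m², 10·log₁₀ of that is 23.399 dB.
L_p = 102 − 23.399 = 78.60 dB.

79 dB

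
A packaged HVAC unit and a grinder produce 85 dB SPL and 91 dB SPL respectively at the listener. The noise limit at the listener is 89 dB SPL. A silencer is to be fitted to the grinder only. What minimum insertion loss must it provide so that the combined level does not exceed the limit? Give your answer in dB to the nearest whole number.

4 dB

The untreated sources together contribute 10^(85/10) = 3.162e+08, i.e. 85.00 dB SPL.
The limit corresponds to 10^(89/10) = 7.943e+08; subtracting the fixed part leaves 4.781e+08 for the grinder, i.e. 86.80 dB SPL.
Required insertion loss = 91 − 86.80 = 4.20 dB.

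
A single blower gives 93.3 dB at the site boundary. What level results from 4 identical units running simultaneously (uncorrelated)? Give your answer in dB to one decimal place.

99.3 dB

L_total = L₁ + 10·log₁₀ N for N identical incoherent sources.
L_total = 93.3 + 10·log₁₀(4) = 93.3 + 6.021 = 99.32 dB.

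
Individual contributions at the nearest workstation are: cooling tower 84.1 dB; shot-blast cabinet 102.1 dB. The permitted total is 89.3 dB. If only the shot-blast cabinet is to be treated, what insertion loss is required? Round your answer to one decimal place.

The untreated sources together contribute 10^(84.1/10) = 2.570e+08, i.e. 84.10 dB.
The limit corresponds to 10^(89.3/10) = 8.511e+08; subtracting the fixed part leaves 5.941e+08 for the shot-blast cabinet, i.e. 87.74 dB.
Required insertion loss = 102.1 − 87.74 = 14.36 dB.

14.4 dB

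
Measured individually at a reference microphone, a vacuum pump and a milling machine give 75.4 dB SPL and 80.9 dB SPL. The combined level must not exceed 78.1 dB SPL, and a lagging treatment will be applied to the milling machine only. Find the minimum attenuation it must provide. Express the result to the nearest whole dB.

The untreated sources together contribute 10^(75.4/10) = 3.467e+07, i.e. 75.40 dB SPL.
The limit corresponds to 10^(78.1/10) = 6.457e+07; subtracting the fixed part leaves 2.989e+07 for the milling machine, i.e. 74.76 dB SPL.
Required insertion loss = 80.9 − 74.76 = 6.14 dB.

6 dB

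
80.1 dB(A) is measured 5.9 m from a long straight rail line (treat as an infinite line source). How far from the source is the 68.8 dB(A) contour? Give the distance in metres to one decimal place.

79.6 m

Line-source spreading drops the level by 10·log₁₀(r₂/r₁); inverting, r₂/r₁ = 10^(ΔL/10).
r₂ = 5.9·10^((80.1−68.8)/10) = 5.9·10^(11.3/10) = 79.59 m.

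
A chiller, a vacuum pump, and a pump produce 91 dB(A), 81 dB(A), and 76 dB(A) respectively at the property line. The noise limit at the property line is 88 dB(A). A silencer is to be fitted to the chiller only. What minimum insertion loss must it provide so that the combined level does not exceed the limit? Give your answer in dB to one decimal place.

4.3 dB

Everything except the chiller sums to 10^(81/10) + 10^(76/10) = 1.657e+08 in linear terms, 82.19 dB(A).
The limit corresponds to 10^(88/10) = 6.310e+08; subtracting the fixed part leaves 4.653e+08 for the chiller, i.e. 86.68 dB(A).
So the chiller must be reduced from 91 to 86.68 dB(A): IL = 4.32 dB.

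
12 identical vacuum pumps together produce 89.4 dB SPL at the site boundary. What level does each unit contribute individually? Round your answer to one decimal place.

Dividing the total intensity by 12 lowers the level by 10·log₁₀ 12 = 10.792 dB: L₁ = 89.4 − 10.792.

78.6 dB SPL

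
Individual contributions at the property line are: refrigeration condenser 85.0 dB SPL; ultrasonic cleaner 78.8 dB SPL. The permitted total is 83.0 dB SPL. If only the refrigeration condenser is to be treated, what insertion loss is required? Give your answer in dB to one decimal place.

The untreated sources together contribute 10^(78.8/10) = 7.586e+07, i.e. 78.80 dB SPL.
To meet 83.0 dB SPL overall, the treated refrigeration condenser may contribute at most 10^(83.0/10) − 7.586e+07 = 1.237e+08, i.e. 80.92 dB SPL.
So the refrigeration condenser must be reduced from 85.0 to 80.92 dB SPL: IL = 4.08 dB.

4.1 dB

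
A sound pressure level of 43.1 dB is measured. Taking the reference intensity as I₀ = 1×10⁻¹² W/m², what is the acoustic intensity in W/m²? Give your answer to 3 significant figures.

L = 10·log₁₀(I/I₀) ⇒ I = I₀·10^(L/10) = 10⁻¹² × 10^4.31.

2.04e-08 W/m²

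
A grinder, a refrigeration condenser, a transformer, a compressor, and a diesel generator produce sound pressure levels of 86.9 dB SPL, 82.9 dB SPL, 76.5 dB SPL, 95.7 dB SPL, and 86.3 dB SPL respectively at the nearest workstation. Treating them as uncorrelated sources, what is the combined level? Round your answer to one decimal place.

96.9 dB SPL

For uncorrelated sources the intensities add, so convert each level to linear form, sum, and take 10·log₁₀ of the total.
Σ 10^(L/10) = 10^(86.9/10) + 10^(82.9/10) + 10^(76.5/10) + 10^(95.7/10) + 10^(86.3/10) = 4.871e+09.
L_total = 10·log₁₀(4.871e+09) = 96.88 dB SPL.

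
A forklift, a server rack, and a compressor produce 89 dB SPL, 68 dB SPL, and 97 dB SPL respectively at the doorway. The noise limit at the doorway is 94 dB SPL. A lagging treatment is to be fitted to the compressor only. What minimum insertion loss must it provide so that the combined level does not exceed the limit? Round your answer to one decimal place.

Fixed contribution from the other sources: Σ 10^(L/10) = 10^(89/10) + 10^(68/10) = 8.006e+08 (89.03 dB SPL).
The limit corresponds to 10^(94/10) = 2.512e+09; subtracting the fixed part leaves 1.711e+09 for the compressor, i.e. 92.33 dB SPL.
Required insertion loss = 97 − 92.33 = 4.67 dB.

4.7 dB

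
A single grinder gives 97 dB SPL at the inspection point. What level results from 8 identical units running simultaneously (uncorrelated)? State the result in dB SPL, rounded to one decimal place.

With 8 equal, uncorrelated contributions the intensity is 8× that of one unit, giving a rise of 10·log₁₀ 8.
L_total = 97 + 10·log₁₀(8) = 97 + 9.031 = 106.03 dB SPL.

106.0 dB SPL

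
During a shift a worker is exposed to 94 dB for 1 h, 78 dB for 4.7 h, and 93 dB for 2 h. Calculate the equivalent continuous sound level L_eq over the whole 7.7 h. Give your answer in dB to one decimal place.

L_eq = 10·log₁₀[(1/T)·Σ tᵢ·10^(Lᵢ/10)] with T = 7.7 h.
Σ tᵢ·10^(Lᵢ/10) = 1·10^(94/10) + 4.7·10^(78/10) + 2·10^(93/10) = 6.799e+09.
L_eq = 10·log₁₀(6.799e+09/7.7) = 89.46 dB.

89.5 dB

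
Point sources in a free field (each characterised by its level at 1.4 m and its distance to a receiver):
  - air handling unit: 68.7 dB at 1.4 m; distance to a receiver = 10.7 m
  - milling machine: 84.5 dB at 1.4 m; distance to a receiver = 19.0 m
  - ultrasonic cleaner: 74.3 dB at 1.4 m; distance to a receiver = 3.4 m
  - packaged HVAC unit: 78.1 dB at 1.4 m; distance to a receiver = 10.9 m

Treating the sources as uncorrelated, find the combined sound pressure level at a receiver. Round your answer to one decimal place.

Propagate each source to the receiver with L = L_ref − 20·log₁₀(r/r_ref), then add intensities.
air handling unit: 68.7 − 20·log₁₀(10.7/1.4) = 68.7 − 17.67 = 51.03 dB.
milling machine: 84.5 − 20·log₁₀(19.0/1.4) = 84.5 − 22.65 = 61.85 dB.
ultrasonic cleaner: 74.3 − 20·log₁₀(3.4/1.4) = 74.3 − 7.71 = 66.59 dB.
packaged HVAC unit: 78.1 − 20·log₁₀(10.9/1.4) = 78.1 − 17.83 = 60.27 dB.
Σ 10^(L/10) = 7.286e+06 → L_total = 10·log₁₀(7.286e+06) = 68.62 dB.

68.6 dB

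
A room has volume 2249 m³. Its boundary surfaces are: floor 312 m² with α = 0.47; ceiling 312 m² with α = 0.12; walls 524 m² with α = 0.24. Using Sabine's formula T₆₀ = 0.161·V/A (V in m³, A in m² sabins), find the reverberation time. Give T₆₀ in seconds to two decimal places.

Summing Sᵢαᵢ: 312·0.47 + 312·0.12 + 524·0.24 = 309.84 m².
T₆₀ = 0.161·V/A = 0.161·2249/309.84 = 1.169 s.

1.17 s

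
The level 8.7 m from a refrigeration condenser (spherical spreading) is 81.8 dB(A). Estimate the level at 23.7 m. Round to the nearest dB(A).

73 dB(A)

For a point source, L₂ = L₁ − 20·log₁₀(r₂/r₁).
L₂ = 81.8 − 20·log₁₀(23.7/8.7) = 81.8 − 8.705 = 73.10 dB(A).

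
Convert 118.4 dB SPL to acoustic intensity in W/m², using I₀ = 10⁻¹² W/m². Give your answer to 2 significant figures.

I/I₀ = 10^(118.4/10) = 6.918e+11, so I = 6.918e+11 × 10⁻¹² W/m².

0.69 W/m²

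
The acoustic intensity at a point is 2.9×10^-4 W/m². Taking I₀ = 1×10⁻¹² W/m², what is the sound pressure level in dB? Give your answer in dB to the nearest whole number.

Dividing by I₀ shifts the exponent by 12: I/I₀ = 2.9×10^8.
L = 10·(0.4624 + 8) = 84.62 dB.

85 dB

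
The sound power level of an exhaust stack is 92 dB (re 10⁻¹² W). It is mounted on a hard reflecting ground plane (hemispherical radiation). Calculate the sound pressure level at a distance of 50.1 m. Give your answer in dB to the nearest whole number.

50 dB

L_p = L_w − 10·log₁₀(2π·r²) with r = 50.1 m.
2π·r² = 1.577e+04 m², 10·log₁₀ of that is 41.979 dB.
L_p = 92 − 41.979 = 50.02 dB.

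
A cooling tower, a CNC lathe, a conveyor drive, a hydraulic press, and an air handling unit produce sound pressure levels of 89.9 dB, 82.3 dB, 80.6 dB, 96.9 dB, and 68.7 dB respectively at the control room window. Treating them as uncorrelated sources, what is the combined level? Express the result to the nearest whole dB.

Incoherent sources combine by intensity addition: L_total = 10·log₁₀(Σ 10^(L_i/10)).
Σ 10^(L/10) = 10^(89.9/10) + 10^(82.3/10) + 10^(80.6/10) + 10^(96.9/10) + 10^(68.7/10) = 6.167e+09.
L_total = 10·log₁₀(6.167e+09) = 97.90 dB.

98 dB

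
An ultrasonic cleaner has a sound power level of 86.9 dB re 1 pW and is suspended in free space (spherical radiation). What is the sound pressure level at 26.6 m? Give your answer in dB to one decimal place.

47.4 dB

L_p = L_w − 10·log₁₀(4π·r²) with r = 26.6 m.
4π·r² = 8891 m², 10·log₁₀ of that is 39.490 dB.
L_p = 86.9 − 39.490 = 47.41 dB.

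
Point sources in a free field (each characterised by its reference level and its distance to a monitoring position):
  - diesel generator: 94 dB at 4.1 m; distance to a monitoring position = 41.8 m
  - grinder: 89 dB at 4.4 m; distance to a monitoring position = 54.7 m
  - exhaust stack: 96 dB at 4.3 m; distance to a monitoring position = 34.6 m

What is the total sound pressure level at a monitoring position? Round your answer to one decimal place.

First find each source's level at the receiver (point-source: −20·log₁₀(r/r_ref)), then combine on an intensity basis.
diesel generator: 94 − 20·log₁₀(41.8/4.1) = 94 − 20.17 = 73.83 dB.
grinder: 89 − 20·log₁₀(54.7/4.4) = 89 − 21.89 = 67.11 dB.
exhaust stack: 96 − 20·log₁₀(34.6/4.3) = 96 − 18.11 = 77.89 dB.
Σ 10^(L/10) = 9.079e+07 → L_total = 10·log₁₀(9.079e+07) = 79.58 dB.

79.6 dB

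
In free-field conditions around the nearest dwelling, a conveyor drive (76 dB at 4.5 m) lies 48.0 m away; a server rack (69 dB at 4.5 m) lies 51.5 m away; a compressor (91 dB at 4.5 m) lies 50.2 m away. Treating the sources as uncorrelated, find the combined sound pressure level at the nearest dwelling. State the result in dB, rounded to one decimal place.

Propagate each source to the receiver with L = L_ref − 20·log₁₀(r/r_ref), then add intensities.
conveyor drive: 76 − 20·log₁₀(48.0/4.5) = 76 − 20.56 = 55.44 dB.
server rack: 69 − 20·log₁₀(51.5/4.5) = 69 − 21.17 = 47.83 dB.
compressor: 91 − 20·log₁₀(50.2/4.5) = 91 − 20.95 = 70.05 dB.
Σ 10^(L/10) = 1.053e+07 → L_total = 10·log₁₀(1.053e+07) = 70.22 dB.

70.2 dB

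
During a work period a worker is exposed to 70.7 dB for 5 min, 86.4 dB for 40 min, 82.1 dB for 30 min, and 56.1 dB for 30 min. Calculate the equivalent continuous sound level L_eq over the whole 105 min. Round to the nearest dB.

The energy average is taken in the linear domain: L_eq = 10·log₁₀[(Σ tᵢ·10^(Lᵢ/10))/T], T = 105 min.
Σ tᵢ·10^(Lᵢ/10) = 5·10^(70.7/10) + 40·10^(86.4/10) + 30·10^(82.1/10) + 30·10^(56.1/10) = 2.240e+10.
L_eq = 10·log₁₀(2.240e+10/105) = 83.29 dB.

83 dB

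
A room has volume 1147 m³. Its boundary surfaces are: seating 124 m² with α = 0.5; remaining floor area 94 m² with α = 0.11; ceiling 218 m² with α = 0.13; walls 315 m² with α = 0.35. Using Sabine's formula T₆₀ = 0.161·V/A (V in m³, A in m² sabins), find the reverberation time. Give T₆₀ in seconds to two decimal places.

A = Σ Sᵢαᵢ = 124·0.5 + 94·0.11 + 218·0.13 + 315·0.35 = 210.93 m².
T₆₀ = 0.161 × 1147 / 210.93 = 0.875 s.

0.88 s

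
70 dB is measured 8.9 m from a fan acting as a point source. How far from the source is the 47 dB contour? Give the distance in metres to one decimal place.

For a point source L₁ − L₂ = 20·log₁₀(r₂/r₁), so r₂ = r₁·10^((L₁−L₂)/20).
r₂ = 8.9·10^((70−47)/20) = 8.9·10^(23.0/20) = 125.72 m.

125.7 m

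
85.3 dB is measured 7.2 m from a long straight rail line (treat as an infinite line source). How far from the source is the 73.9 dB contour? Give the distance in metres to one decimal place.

99.4 m

Line-source spreading drops the level by 10·log₁₀(r₂/r₁); inverting, r₂/r₁ = 10^(ΔL/10).
r₂ = 7.2·10^((85.3−73.9)/10) = 7.2·10^(11.4/10) = 99.39 m.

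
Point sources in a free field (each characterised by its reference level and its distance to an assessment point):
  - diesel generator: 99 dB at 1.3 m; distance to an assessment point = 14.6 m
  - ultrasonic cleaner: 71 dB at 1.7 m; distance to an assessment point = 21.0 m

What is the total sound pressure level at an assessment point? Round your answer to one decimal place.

78.0 dB

First find each source's level at the receiver (point-source: −20·log₁₀(r/r_ref)), then combine on an intensity basis.
diesel generator: 99 − 20·log₁₀(14.6/1.3) = 99 − 21.01 = 77.99 dB.
ultrasonic cleaner: 71 − 20·log₁₀(21.0/1.7) = 71 − 21.84 = 49.16 dB.
Σ 10^(L/10) = 6.306e+07 → L_total = 10·log₁₀(6.306e+07) = 78.00 dB.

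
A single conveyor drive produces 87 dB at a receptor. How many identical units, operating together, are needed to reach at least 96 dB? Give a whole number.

N identical sources give L₁ + 10·log₁₀ N, so require 10·log₁₀ N ≥ 96 − 87 = 9.0 dB.
N ≥ 10^(9.0/10) = 7.943, so N = 8.

8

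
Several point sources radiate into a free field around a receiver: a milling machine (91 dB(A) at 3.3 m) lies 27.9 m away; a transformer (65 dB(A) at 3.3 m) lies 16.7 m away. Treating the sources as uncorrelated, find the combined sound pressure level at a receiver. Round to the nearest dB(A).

72 dB(A)

Propagate each source to the receiver with L = L_ref − 20·log₁₀(r/r_ref), then add intensities.
milling machine: 91 − 20·log₁₀(27.9/3.3) = 91 − 18.54 = 72.46 dB(A).
transformer: 65 − 20·log₁₀(16.7/3.3) = 65 − 14.08 = 50.92 dB(A).
Σ 10^(L/10) = 1.774e+07 → L_total = 10·log₁₀(1.774e+07) = 72.49 dB(A).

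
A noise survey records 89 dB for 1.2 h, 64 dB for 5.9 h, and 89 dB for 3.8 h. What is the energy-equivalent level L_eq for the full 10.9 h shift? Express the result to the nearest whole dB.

86 dB

L_eq = 10·log₁₀[(1/T)·Σ tᵢ·10^(Lᵢ/10)] with T = 10.9 h.
Σ tᵢ·10^(Lᵢ/10) = 1.2·10^(89/10) + 5.9·10^(64/10) + 3.8·10^(89/10) = 3.986e+09.
L_eq = 10·log₁₀(3.986e+09/10.9) = 85.63 dB.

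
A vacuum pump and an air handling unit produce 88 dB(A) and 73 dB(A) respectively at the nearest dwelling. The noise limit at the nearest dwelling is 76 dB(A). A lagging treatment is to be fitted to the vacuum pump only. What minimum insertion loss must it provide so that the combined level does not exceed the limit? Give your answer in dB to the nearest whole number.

15 dB

Everything except the vacuum pump sums to 10^(73/10) = 1.995e+07 in linear terms, 73.00 dB(A).
To meet 76 dB(A) overall, the treated vacuum pump may contribute at most 10^(76/10) − 1.995e+07 = 1.986e+07, i.e. 72.98 dB(A).
So the vacuum pump must be reduced from 88 to 72.98 dB(A): IL = 15.02 dB.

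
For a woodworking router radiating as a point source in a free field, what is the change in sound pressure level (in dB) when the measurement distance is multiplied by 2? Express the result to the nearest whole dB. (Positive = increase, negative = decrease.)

A point source loses 6 dB per doubling of distance; generally ΔL = −20·log₁₀(r₂/r₁).
ΔL = −20·log₁₀(2) = -6.02 dB.

-6 dB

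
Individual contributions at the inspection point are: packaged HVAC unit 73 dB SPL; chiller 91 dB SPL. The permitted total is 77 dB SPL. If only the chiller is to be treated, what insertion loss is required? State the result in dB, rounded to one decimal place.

Everything except the chiller sums to 10^(73/10) = 1.995e+07 in linear terms, 73.00 dB SPL.
To meet 77 dB SPL overall, the treated chiller may contribute at most 10^(77/10) − 1.995e+07 = 3.017e+07, i.e. 74.80 dB SPL.
So the chiller must be reduced from 91 to 74.80 dB SPL: IL = 16.20 dB.

16.2 dB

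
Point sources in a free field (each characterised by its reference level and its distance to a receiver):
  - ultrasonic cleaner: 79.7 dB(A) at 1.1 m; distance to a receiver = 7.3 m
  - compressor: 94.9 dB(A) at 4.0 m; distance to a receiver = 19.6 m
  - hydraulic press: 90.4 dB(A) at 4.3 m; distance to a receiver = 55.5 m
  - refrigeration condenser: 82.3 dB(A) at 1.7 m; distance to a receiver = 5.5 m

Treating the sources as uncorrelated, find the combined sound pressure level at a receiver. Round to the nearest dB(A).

82 dB(A)

Apply inverse-square spreading to bring every level to the receiver, then sum 10^(L/10).
ultrasonic cleaner: 79.7 − 20·log₁₀(7.3/1.1) = 79.7 − 16.44 = 63.26 dB(A).
compressor: 94.9 − 20·log₁₀(19.6/4.0) = 94.9 − 13.80 = 81.10 dB(A).
hydraulic press: 90.4 − 20·log₁₀(55.5/4.3) = 90.4 − 22.22 = 68.18 dB(A).
refrigeration condenser: 82.3 − 20·log₁₀(5.5/1.7) = 82.3 − 10.20 = 72.10 dB(A).
Σ 10^(L/10) = 1.536e+08 → L_total = 10·log₁₀(1.536e+08) = 81.86 dB(A).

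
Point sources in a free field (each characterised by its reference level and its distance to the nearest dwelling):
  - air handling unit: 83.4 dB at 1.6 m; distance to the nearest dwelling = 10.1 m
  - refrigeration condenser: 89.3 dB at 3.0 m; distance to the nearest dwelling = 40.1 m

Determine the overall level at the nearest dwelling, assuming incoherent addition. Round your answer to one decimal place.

First find each source's level at the receiver (point-source: −20·log₁₀(r/r_ref)), then combine on an intensity basis.
air handling unit: 83.4 − 20·log₁₀(10.1/1.6) = 83.4 − 16.00 = 67.40 dB.
refrigeration condenser: 89.3 − 20·log₁₀(40.1/3.0) = 89.3 − 22.52 = 66.78 dB.
Σ 10^(L/10) = 1.025e+07 → L_total = 10·log₁₀(1.025e+07) = 70.11 dB.

70.1 dB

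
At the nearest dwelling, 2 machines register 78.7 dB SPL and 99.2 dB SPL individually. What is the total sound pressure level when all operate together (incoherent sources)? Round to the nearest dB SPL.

Incoherent sources combine by intensity addition: L_total = 10·log₁₀(Σ 10^(L_i/10)).
Σ 10^(L/10) = 10^(78.7/10) + 10^(99.2/10) = 8.392e+09.
L_total = 10·log₁₀(8.392e+09) = 99.24 dB SPL.

99 dB SPL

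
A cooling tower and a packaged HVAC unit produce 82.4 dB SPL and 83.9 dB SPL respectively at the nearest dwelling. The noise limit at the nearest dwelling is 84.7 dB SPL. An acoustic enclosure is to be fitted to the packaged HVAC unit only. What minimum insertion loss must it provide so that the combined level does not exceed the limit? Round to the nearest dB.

The untreated sources together contribute 10^(82.4/10) = 1.738e+08, i.e. 82.40 dB SPL.
The limit corresponds to 10^(84.7/10) = 2.951e+08; subtracting the fixed part leaves 1.213e+08 for the packaged HVAC unit, i.e. 80.84 dB SPL.
So the packaged HVAC unit must be reduced from 83.9 to 80.84 dB SPL: IL = 3.06 dB.

3 dB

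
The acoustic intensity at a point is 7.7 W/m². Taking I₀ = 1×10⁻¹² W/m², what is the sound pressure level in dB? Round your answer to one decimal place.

128.9 dB

L = 10·log₁₀(I/I₀) = 10·log₁₀(7.7/10⁻¹²) = 10·log₁₀(7.7×10^12).
L = 10·(0.8865 + 12) = 128.86 dB.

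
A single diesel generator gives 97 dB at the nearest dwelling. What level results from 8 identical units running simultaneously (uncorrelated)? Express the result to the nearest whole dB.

With 8 equal, uncorrelated contributions the intensity is 8× that of one unit, giving a rise of 10·log₁₀ 8.
L_total = 97 + 10·log₁₀(8) = 97 + 9.031 = 106.03 dB.

106 dB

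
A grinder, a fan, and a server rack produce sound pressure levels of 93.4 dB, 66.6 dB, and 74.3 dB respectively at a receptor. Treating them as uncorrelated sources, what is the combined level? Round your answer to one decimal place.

Incoherent sources combine by intensity addition: L_total = 10·log₁₀(Σ 10^(L_i/10)).
Σ 10^(L/10) = 10^(93.4/10) + 10^(66.6/10) + 10^(74.3/10) = 2.219e+09.
L_total = 10·log₁₀(2.219e+09) = 93.46 dB.

93.5 dB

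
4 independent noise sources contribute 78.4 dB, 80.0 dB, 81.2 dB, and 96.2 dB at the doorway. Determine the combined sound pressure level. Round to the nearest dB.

97 dB

For uncorrelated sources the intensities add, so convert each level to linear form, sum, and take 10·log₁₀ of the total.
Σ 10^(L/10) = 10^(78.4/10) + 10^(80.0/10) + 10^(81.2/10) + 10^(96.2/10) = 4.470e+09.
L_total = 10·log₁₀(4.470e+09) = 96.50 dB.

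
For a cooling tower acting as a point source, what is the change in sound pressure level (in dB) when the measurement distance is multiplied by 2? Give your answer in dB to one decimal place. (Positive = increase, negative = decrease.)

Point-source spreading: ΔL = −20·log₁₀(r₂/r₁).
ΔL = −20·log₁₀(2) = -6.02 dB.

-6.0 dB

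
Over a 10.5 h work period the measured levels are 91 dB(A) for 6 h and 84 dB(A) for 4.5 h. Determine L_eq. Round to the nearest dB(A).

L_eq = 10·log₁₀[(1/T)·Σ tᵢ·10^(Lᵢ/10)] with T = 10.5 h.
Σ tᵢ·10^(Lᵢ/10) = 6·10^(91/10) + 4.5·10^(84/10) = 8.684e+09.
L_eq = 10·log₁₀(8.684e+09/10.5) = 89.18 dB(A).

89 dB(A)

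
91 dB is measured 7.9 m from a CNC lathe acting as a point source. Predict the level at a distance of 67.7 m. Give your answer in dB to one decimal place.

72.3 dB

For a point source, L₂ = L₁ − 20·log₁₀(r₂/r₁).
L₂ = 91 − 20·log₁₀(67.7/7.9) = 91 − 18.659 = 72.34 dB.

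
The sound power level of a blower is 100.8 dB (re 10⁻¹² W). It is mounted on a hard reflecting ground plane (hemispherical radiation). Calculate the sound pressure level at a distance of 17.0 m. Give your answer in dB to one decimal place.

The power spreads over a hemisphere of area 2π·r², so L_p = L_w − 10·log₁₀(2π·r²).
2π·r² = 1816 m², 10·log₁₀ of that is 32.591 dB.
L_p = 100.8 − 32.591 = 68.21 dB.

68.2 dB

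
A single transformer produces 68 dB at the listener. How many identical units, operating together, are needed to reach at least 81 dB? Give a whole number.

20

Need L₁ + 10·log₁₀ N ≥ 81, i.e. log₁₀ N ≥ 1.30.
N ≥ 10^(13.0/10) = 19.953, so N = 20.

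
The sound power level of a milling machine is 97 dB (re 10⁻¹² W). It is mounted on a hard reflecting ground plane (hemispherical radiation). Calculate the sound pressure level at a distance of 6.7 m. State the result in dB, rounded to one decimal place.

Free-field hemispherical radiation: L_p = L_w − 10·log₁₀(2π·r²), r = 6.7 m.
2π·r² = 282.1 m², 10·log₁₀ of that is 24.503 dB.
L_p = 97 − 24.503 = 72.50 dB.

72.5 dB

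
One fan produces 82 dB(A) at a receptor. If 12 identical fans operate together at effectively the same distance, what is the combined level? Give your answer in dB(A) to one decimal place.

With 12 equal, uncorrelated contributions the intensity is 12× that of one unit, giving a rise of 10·log₁₀ 12.
L_total = 82 + 10·log₁₀(12) = 82 + 10.792 = 92.79 dB(A).

92.8 dB(A)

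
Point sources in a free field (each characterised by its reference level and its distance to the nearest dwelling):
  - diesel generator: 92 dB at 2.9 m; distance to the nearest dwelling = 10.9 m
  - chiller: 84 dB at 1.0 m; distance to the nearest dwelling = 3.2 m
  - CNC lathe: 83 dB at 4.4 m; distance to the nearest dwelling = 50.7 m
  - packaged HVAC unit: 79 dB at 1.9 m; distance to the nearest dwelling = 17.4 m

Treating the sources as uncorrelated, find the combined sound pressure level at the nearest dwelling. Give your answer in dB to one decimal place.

Propagate each source to the receiver with L = L_ref − 20·log₁₀(r/r_ref), then add intensities.
diesel generator: 92 − 20·log₁₀(10.9/2.9) = 92 − 11.50 = 80.50 dB.
chiller: 84 − 20·log₁₀(3.2/1.0) = 84 − 10.10 = 73.90 dB.
CNC lathe: 83 − 20·log₁₀(50.7/4.4) = 83 − 21.23 = 61.77 dB.
packaged HVAC unit: 79 − 20·log₁₀(17.4/1.9) = 79 − 19.24 = 59.76 dB.
Σ 10^(L/10) = 1.392e+08 → L_total = 10·log₁₀(1.392e+08) = 81.44 dB.

81.4 dB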